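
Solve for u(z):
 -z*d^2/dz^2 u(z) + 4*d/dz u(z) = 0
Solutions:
 u(z) = C1 + C2*z^5


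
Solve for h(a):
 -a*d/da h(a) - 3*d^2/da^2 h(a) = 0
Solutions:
 h(a) = C1 + C2*erf(sqrt(6)*a/6)


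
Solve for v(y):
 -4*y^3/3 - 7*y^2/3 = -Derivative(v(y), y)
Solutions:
 v(y) = C1 + y^4/3 + 7*y^3/9


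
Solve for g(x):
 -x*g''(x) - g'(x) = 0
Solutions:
 g(x) = C1 + C2*log(x)


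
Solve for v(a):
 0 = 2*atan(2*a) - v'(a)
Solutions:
 v(a) = C1 + 2*a*atan(2*a) - log(4*a^2 + 1)/2


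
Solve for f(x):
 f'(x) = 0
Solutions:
 f(x) = C1


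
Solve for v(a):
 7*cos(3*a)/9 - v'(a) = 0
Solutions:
 v(a) = C1 + 7*sin(3*a)/27


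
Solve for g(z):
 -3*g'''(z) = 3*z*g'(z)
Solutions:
 g(z) = C1 + Integral(C2*airyai(-z) + C3*airybi(-z), z)


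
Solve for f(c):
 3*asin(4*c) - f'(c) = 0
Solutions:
 f(c) = C1 + 3*c*asin(4*c) + 3*sqrt(1 - 16*c^2)/4


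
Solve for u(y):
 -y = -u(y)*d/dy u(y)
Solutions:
 u(y) = -sqrt(C1 + y^2)
 u(y) = sqrt(C1 + y^2)


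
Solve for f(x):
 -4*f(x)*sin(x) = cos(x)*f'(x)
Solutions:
 f(x) = C1*cos(x)^4


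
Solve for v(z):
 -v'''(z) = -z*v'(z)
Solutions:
 v(z) = C1 + Integral(C2*airyai(z) + C3*airybi(z), z)


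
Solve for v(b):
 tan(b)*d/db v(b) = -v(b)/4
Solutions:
 v(b) = C1/sin(b)^(1/4)


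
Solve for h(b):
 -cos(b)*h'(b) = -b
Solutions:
 h(b) = C1 + Integral(b/cos(b), b)


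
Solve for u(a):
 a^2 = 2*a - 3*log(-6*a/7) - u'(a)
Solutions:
 u(a) = C1 - a^3/3 + a^2 - 3*a*log(-a) + 3*a*(-log(6) + 1 + log(7))


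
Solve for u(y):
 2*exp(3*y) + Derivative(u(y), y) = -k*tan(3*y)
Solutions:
 u(y) = C1 + k*log(cos(3*y))/3 - 2*exp(3*y)/3


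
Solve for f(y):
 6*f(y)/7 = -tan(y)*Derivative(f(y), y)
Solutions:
 f(y) = C1/sin(y)^(6/7)


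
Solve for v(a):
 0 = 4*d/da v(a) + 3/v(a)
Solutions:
 v(a) = -sqrt(C1 - 6*a)/2
 v(a) = sqrt(C1 - 6*a)/2


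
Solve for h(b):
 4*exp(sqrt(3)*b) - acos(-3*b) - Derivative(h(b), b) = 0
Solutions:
 h(b) = C1 - b*acos(-3*b) - sqrt(1 - 9*b^2)/3 + 4*sqrt(3)*exp(sqrt(3)*b)/3


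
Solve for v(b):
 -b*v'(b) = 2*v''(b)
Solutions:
 v(b) = C1 + C2*erf(b/2)


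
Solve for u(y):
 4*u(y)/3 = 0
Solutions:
 u(y) = 0


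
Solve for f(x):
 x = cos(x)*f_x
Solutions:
 f(x) = C1 + Integral(x/cos(x), x)


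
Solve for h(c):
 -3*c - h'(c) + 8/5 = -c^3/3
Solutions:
 h(c) = C1 + c^4/12 - 3*c^2/2 + 8*c/5


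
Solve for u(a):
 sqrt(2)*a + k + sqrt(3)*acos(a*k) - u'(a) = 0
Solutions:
 u(a) = C1 + sqrt(2)*a^2/2 + a*k + sqrt(3)*Piecewise((a*acos(a*k) - sqrt(-a^2*k^2 + 1)/k, Ne(k, 0)), (pi*a/2, True))


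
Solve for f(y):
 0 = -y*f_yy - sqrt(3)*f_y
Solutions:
 f(y) = C1 + C2*y^(1 - sqrt(3))


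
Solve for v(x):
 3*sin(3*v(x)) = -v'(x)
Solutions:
 v(x) = -acos((-C1 - exp(18*x))/(C1 - exp(18*x)))/3 + 2*pi/3
 v(x) = acos((-C1 - exp(18*x))/(C1 - exp(18*x)))/3


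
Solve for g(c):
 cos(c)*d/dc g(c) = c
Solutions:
 g(c) = C1 + Integral(c/cos(c), c)


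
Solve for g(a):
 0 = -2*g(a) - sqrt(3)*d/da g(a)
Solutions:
 g(a) = C1*exp(-2*sqrt(3)*a/3)


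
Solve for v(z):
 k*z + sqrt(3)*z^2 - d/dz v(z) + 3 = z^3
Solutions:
 v(z) = C1 + k*z^2/2 - z^4/4 + sqrt(3)*z^3/3 + 3*z


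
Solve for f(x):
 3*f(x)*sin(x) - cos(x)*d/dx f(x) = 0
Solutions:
 f(x) = C1/cos(x)^3


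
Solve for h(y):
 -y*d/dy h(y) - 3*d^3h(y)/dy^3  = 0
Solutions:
 h(y) = C1 + Integral(C2*airyai(-3^(2/3)*y/3) + C3*airybi(-3^(2/3)*y/3), y)


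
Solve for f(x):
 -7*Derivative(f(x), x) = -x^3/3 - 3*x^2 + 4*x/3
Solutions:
 f(x) = C1 + x^4/84 + x^3/7 - 2*x^2/21


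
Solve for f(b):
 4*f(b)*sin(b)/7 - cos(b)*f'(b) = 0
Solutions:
 f(b) = C1/cos(b)^(4/7)


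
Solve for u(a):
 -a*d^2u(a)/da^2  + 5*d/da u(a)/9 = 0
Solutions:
 u(a) = C1 + C2*a^(14/9)


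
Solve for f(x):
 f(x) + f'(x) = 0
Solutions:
 f(x) = C1*exp(-x)


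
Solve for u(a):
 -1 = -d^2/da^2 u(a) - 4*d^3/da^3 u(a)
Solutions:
 u(a) = C1 + C2*a + C3*exp(-a/4) + a^2/2


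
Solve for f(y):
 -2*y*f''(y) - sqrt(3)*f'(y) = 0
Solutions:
 f(y) = C1 + C2*y^(1 - sqrt(3)/2)


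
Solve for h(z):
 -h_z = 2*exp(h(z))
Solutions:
 h(z) = log(1/(C1 + 2*z))


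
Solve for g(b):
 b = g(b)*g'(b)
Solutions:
 g(b) = -sqrt(C1 + b^2)
 g(b) = sqrt(C1 + b^2)


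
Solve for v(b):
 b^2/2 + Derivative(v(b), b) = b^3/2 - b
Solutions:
 v(b) = C1 + b^4/8 - b^3/6 - b^2/2


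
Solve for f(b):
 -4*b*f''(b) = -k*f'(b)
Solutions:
 f(b) = C1 + b^(re(k)/4 + 1)*(C2*sin(log(b)*Abs(im(k))/4) + C3*cos(log(b)*im(k)/4))


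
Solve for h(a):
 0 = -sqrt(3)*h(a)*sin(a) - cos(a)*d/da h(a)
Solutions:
 h(a) = C1*cos(a)^(sqrt(3))


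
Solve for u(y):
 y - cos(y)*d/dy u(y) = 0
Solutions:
 u(y) = C1 + Integral(y/cos(y), y)


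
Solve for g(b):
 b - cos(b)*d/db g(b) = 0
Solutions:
 g(b) = C1 + Integral(b/cos(b), b)


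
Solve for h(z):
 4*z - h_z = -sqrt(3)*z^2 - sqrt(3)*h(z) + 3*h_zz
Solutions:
 h(z) = C1*exp(z*(-1 + sqrt(1 + 12*sqrt(3)))/6) + C2*exp(-z*(1 + sqrt(1 + 12*sqrt(3)))/6) - z^2 - 2*sqrt(3)*z - 2*sqrt(3) - 2


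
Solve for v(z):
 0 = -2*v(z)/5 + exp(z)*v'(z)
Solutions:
 v(z) = C1*exp(-2*exp(-z)/5)


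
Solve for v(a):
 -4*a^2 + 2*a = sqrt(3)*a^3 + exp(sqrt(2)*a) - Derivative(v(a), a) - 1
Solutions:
 v(a) = C1 + sqrt(3)*a^4/4 + 4*a^3/3 - a^2 - a + sqrt(2)*exp(sqrt(2)*a)/2


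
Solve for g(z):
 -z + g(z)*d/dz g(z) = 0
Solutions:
 g(z) = -sqrt(C1 + z^2)
 g(z) = sqrt(C1 + z^2)


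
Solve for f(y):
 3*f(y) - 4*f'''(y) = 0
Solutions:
 f(y) = C3*exp(6^(1/3)*y/2) + (C1*sin(2^(1/3)*3^(5/6)*y/4) + C2*cos(2^(1/3)*3^(5/6)*y/4))*exp(-6^(1/3)*y/4)


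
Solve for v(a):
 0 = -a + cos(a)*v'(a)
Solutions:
 v(a) = C1 + Integral(a/cos(a), a)


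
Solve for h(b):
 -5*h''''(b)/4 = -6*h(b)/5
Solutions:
 h(b) = C1*exp(-24^(1/4)*sqrt(5)*b/5) + C2*exp(24^(1/4)*sqrt(5)*b/5) + C3*sin(24^(1/4)*sqrt(5)*b/5) + C4*cos(24^(1/4)*sqrt(5)*b/5)


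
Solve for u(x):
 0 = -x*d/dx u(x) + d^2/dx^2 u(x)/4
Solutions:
 u(x) = C1 + C2*erfi(sqrt(2)*x)


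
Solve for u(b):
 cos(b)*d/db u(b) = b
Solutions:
 u(b) = C1 + Integral(b/cos(b), b)


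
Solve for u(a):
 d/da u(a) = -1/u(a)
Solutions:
 u(a) = -sqrt(C1 - 2*a)
 u(a) = sqrt(C1 - 2*a)


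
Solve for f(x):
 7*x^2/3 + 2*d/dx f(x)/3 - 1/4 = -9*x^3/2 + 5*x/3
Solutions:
 f(x) = C1 - 27*x^4/16 - 7*x^3/6 + 5*x^2/4 + 3*x/8


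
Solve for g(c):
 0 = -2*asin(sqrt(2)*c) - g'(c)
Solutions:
 g(c) = C1 - 2*c*asin(sqrt(2)*c) - sqrt(2)*sqrt(1 - 2*c^2)


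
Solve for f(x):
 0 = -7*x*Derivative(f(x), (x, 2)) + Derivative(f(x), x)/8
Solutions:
 f(x) = C1 + C2*x^(57/56)


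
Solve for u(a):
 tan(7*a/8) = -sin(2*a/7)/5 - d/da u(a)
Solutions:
 u(a) = C1 + 8*log(cos(7*a/8))/7 + 7*cos(2*a/7)/10


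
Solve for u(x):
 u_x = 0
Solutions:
 u(x) = C1


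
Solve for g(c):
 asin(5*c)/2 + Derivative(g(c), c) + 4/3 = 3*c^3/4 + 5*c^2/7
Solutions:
 g(c) = C1 + 3*c^4/16 + 5*c^3/21 - c*asin(5*c)/2 - 4*c/3 - sqrt(1 - 25*c^2)/10


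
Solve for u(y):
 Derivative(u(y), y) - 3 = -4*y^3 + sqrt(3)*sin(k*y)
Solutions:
 u(y) = C1 - y^4 + 3*y - sqrt(3)*cos(k*y)/k


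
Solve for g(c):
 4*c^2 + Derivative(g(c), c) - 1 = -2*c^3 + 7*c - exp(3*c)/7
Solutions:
 g(c) = C1 - c^4/2 - 4*c^3/3 + 7*c^2/2 + c - exp(3*c)/21


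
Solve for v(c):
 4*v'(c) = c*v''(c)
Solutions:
 v(c) = C1 + C2*c^5


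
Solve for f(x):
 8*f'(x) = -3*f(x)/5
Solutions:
 f(x) = C1*exp(-3*x/40)


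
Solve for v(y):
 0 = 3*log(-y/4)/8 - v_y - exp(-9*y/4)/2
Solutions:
 v(y) = C1 + 3*y*log(-y)/8 + 3*y*(-2*log(2) - 1)/8 + 2*exp(-9*y/4)/9


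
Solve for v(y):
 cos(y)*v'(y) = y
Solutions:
 v(y) = C1 + Integral(y/cos(y), y)


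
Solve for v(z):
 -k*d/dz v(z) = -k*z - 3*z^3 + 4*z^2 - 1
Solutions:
 v(z) = C1 + z^2/2 + 3*z^4/(4*k) - 4*z^3/(3*k) + z/k


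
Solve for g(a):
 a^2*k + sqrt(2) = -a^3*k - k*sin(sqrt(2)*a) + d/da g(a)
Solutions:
 g(a) = C1 + a^4*k/4 + a^3*k/3 + sqrt(2)*a - sqrt(2)*k*cos(sqrt(2)*a)/2


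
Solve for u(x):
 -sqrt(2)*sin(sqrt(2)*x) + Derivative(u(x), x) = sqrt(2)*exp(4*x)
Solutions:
 u(x) = C1 + sqrt(2)*exp(4*x)/4 - cos(sqrt(2)*x)


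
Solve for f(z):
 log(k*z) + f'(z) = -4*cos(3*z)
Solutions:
 f(z) = C1 - z*log(k*z) + z - 4*sin(3*z)/3


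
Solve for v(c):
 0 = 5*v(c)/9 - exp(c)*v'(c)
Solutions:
 v(c) = C1*exp(-5*exp(-c)/9)


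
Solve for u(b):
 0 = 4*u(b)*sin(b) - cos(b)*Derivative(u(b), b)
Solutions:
 u(b) = C1/cos(b)^4


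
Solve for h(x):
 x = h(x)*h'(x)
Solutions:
 h(x) = -sqrt(C1 + x^2)
 h(x) = sqrt(C1 + x^2)


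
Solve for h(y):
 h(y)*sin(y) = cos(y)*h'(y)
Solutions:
 h(y) = C1/cos(y)


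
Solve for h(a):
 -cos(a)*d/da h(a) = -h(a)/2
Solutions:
 h(a) = C1*(sin(a) + 1)^(1/4)/(sin(a) - 1)^(1/4)


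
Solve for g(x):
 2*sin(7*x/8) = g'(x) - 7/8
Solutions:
 g(x) = C1 + 7*x/8 - 16*cos(7*x/8)/7


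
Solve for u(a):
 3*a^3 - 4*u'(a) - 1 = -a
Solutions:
 u(a) = C1 + 3*a^4/16 + a^2/8 - a/4


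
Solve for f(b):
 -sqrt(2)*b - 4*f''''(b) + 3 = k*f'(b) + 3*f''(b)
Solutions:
 f(b) = C1 + C2*exp(b*(-(k + sqrt(k^2 + 1))^(1/3) + (k + sqrt(k^2 + 1))^(-1/3))/2) + C3*exp(b*((k + sqrt(k^2 + 1))^(1/3)/4 - sqrt(3)*I*(k + sqrt(k^2 + 1))^(1/3)/4 + 1/((-1 + sqrt(3)*I)*(k + sqrt(k^2 + 1))^(1/3)))) + C4*exp(b*((k + sqrt(k^2 + 1))^(1/3)/4 + sqrt(3)*I*(k + sqrt(k^2 + 1))^(1/3)/4 - 1/((1 + sqrt(3)*I)*(k + sqrt(k^2 + 1))^(1/3)))) - sqrt(2)*b^2/(2*k) + 3*b/k + 3*sqrt(2)*b/k^2


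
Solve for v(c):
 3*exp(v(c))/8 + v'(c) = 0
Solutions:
 v(c) = log(1/(C1 + 3*c)) + 3*log(2)


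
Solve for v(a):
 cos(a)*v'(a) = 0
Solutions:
 v(a) = C1


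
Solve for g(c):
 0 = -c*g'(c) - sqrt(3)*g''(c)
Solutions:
 g(c) = C1 + C2*erf(sqrt(2)*3^(3/4)*c/6)


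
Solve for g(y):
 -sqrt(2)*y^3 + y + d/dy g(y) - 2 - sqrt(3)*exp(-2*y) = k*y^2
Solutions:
 g(y) = C1 + k*y^3/3 + sqrt(2)*y^4/4 - y^2/2 + 2*y - sqrt(3)*exp(-2*y)/2


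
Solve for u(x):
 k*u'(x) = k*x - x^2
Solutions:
 u(x) = C1 + x^2/2 - x^3/(3*k)


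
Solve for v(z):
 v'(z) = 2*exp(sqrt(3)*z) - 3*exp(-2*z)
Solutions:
 v(z) = C1 + 2*sqrt(3)*exp(sqrt(3)*z)/3 + 3*exp(-2*z)/2


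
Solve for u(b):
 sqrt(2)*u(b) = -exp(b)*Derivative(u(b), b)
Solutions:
 u(b) = C1*exp(sqrt(2)*exp(-b))


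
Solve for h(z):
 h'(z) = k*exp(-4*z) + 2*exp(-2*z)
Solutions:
 h(z) = C1 - k*exp(-4*z)/4 - exp(-2*z)


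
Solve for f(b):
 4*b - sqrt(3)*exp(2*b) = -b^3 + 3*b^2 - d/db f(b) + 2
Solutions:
 f(b) = C1 - b^4/4 + b^3 - 2*b^2 + 2*b + sqrt(3)*exp(2*b)/2


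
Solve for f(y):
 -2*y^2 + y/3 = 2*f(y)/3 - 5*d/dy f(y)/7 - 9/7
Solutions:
 f(y) = C1*exp(14*y/15) - 3*y^2 - 83*y/14 - 867/196


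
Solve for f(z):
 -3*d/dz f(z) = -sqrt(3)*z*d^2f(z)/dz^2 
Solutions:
 f(z) = C1 + C2*z^(1 + sqrt(3))


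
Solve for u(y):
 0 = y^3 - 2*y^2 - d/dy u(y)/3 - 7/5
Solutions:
 u(y) = C1 + 3*y^4/4 - 2*y^3 - 21*y/5


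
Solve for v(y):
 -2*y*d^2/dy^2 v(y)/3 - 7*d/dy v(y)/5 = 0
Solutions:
 v(y) = C1 + C2/y^(11/10)


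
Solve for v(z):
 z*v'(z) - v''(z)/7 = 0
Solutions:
 v(z) = C1 + C2*erfi(sqrt(14)*z/2)


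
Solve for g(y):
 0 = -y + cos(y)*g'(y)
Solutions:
 g(y) = C1 + Integral(y/cos(y), y)


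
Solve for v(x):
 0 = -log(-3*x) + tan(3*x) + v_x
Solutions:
 v(x) = C1 + x*log(-x) - x + x*log(3) + log(cos(3*x))/3


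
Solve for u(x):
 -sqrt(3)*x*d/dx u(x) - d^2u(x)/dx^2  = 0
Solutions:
 u(x) = C1 + C2*erf(sqrt(2)*3^(1/4)*x/2)


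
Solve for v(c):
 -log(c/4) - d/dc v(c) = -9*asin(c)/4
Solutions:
 v(c) = C1 - c*log(c) + 9*c*asin(c)/4 + c + 2*c*log(2) + 9*sqrt(1 - c^2)/4


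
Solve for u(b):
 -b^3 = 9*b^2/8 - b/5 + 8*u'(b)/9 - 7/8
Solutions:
 u(b) = C1 - 9*b^4/32 - 27*b^3/64 + 9*b^2/80 + 63*b/64


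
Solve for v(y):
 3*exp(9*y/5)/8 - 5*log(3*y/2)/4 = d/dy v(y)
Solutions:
 v(y) = C1 - 5*y*log(y)/4 + 5*y*(-log(3) + log(2) + 1)/4 + 5*exp(9*y/5)/24


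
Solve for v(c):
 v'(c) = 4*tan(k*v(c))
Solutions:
 v(c) = Piecewise((-asin(exp(C1*k + 4*c*k))/k + pi/k, Ne(k, 0)), (nan, True))
 v(c) = Piecewise((asin(exp(C1*k + 4*c*k))/k, Ne(k, 0)), (nan, True))


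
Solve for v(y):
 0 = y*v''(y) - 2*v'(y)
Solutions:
 v(y) = C1 + C2*y^3


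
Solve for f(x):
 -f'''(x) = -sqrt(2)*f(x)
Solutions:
 f(x) = C3*exp(2^(1/6)*x) + (C1*sin(2^(1/6)*sqrt(3)*x/2) + C2*cos(2^(1/6)*sqrt(3)*x/2))*exp(-2^(1/6)*x/2)


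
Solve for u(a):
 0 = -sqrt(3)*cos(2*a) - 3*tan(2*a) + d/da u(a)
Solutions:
 u(a) = C1 - 3*log(cos(2*a))/2 + sqrt(3)*sin(2*a)/2


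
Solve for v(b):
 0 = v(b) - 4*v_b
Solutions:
 v(b) = C1*exp(b/4)


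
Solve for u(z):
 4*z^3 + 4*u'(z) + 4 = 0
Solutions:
 u(z) = C1 - z^4/4 - z


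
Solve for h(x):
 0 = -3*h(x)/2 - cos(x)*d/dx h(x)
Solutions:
 h(x) = C1*(sin(x) - 1)^(3/4)/(sin(x) + 1)^(3/4)


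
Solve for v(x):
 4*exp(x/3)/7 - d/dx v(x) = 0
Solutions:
 v(x) = C1 + 12*exp(x/3)/7


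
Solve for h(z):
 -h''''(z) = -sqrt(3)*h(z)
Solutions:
 h(z) = C1*exp(-3^(1/8)*z) + C2*exp(3^(1/8)*z) + C3*sin(3^(1/8)*z) + C4*cos(3^(1/8)*z)


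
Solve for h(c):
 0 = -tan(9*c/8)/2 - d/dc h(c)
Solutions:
 h(c) = C1 + 4*log(cos(9*c/8))/9


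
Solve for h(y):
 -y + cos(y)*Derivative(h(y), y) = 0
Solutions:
 h(y) = C1 + Integral(y/cos(y), y)


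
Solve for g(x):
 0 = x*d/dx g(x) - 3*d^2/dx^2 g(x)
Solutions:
 g(x) = C1 + C2*erfi(sqrt(6)*x/6)


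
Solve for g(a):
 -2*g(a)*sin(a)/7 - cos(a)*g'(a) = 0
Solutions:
 g(a) = C1*cos(a)^(2/7)


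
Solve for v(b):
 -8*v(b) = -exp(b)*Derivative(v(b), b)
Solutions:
 v(b) = C1*exp(-8*exp(-b))


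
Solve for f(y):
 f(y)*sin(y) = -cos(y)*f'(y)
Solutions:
 f(y) = C1*cos(y)


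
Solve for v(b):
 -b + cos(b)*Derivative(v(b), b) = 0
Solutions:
 v(b) = C1 + Integral(b/cos(b), b)


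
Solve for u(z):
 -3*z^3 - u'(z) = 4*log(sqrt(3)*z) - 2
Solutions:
 u(z) = C1 - 3*z^4/4 - 4*z*log(z) - z*log(9) + 6*z


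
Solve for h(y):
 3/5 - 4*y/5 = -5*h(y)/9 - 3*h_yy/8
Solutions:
 h(y) = C1*sin(2*sqrt(30)*y/9) + C2*cos(2*sqrt(30)*y/9) + 36*y/25 - 27/25


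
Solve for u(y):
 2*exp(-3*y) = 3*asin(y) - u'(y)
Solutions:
 u(y) = C1 + 3*y*asin(y) + 3*sqrt(1 - y^2) + 2*exp(-3*y)/3


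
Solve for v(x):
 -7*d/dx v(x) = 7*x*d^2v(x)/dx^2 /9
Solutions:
 v(x) = C1 + C2/x^8


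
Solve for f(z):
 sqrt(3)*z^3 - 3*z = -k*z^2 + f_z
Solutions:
 f(z) = C1 + k*z^3/3 + sqrt(3)*z^4/4 - 3*z^2/2


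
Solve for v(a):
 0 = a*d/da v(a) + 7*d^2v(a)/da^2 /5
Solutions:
 v(a) = C1 + C2*erf(sqrt(70)*a/14)


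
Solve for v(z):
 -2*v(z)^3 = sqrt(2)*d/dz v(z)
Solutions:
 v(z) = -sqrt(2)*sqrt(-1/(C1 - sqrt(2)*z))/2
 v(z) = sqrt(2)*sqrt(-1/(C1 - sqrt(2)*z))/2


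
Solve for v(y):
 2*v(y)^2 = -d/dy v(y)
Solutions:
 v(y) = 1/(C1 + 2*y)


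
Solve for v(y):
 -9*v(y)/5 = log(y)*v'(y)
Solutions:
 v(y) = C1*exp(-9*li(y)/5)


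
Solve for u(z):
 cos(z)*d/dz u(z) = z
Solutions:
 u(z) = C1 + Integral(z/cos(z), z)


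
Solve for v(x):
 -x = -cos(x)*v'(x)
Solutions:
 v(x) = C1 + Integral(x/cos(x), x)


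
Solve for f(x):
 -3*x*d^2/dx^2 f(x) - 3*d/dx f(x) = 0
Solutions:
 f(x) = C1 + C2*log(x)


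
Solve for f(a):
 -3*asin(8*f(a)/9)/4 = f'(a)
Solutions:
 Integral(1/asin(8*_y/9), (_y, f(a))) = C1 - 3*a/4


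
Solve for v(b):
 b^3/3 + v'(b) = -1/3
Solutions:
 v(b) = C1 - b^4/12 - b/3


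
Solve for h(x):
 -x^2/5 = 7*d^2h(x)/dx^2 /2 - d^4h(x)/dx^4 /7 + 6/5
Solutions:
 h(x) = C1 + C2*x + C3*exp(-7*sqrt(2)*x/2) + C4*exp(7*sqrt(2)*x/2) - x^4/210 - 298*x^2/1715


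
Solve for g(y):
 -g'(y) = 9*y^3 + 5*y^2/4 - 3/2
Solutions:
 g(y) = C1 - 9*y^4/4 - 5*y^3/12 + 3*y/2


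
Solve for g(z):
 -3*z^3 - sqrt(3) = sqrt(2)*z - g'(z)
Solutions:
 g(z) = C1 + 3*z^4/4 + sqrt(2)*z^2/2 + sqrt(3)*z


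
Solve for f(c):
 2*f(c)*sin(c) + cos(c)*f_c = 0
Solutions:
 f(c) = C1*cos(c)^2


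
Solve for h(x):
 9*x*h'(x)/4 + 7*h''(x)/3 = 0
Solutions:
 h(x) = C1 + C2*erf(3*sqrt(42)*x/28)


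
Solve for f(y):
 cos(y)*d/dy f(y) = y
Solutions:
 f(y) = C1 + Integral(y/cos(y), y)


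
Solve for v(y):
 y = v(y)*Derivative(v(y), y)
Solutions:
 v(y) = -sqrt(C1 + y^2)
 v(y) = sqrt(C1 + y^2)


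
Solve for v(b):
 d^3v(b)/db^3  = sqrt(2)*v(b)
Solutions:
 v(b) = C3*exp(2^(1/6)*b) + (C1*sin(2^(1/6)*sqrt(3)*b/2) + C2*cos(2^(1/6)*sqrt(3)*b/2))*exp(-2^(1/6)*b/2)


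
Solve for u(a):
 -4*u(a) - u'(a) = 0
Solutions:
 u(a) = C1*exp(-4*a)


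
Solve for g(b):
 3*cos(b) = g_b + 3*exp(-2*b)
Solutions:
 g(b) = C1 + 3*sin(b) + 3*exp(-2*b)/2


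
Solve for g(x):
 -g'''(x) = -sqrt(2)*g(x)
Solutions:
 g(x) = C3*exp(2^(1/6)*x) + (C1*sin(2^(1/6)*sqrt(3)*x/2) + C2*cos(2^(1/6)*sqrt(3)*x/2))*exp(-2^(1/6)*x/2)


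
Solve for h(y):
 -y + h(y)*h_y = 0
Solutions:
 h(y) = -sqrt(C1 + y^2)
 h(y) = sqrt(C1 + y^2)


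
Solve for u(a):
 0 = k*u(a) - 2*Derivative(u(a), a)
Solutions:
 u(a) = C1*exp(a*k/2)


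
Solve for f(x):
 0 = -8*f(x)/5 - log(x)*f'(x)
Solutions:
 f(x) = C1*exp(-8*li(x)/5)


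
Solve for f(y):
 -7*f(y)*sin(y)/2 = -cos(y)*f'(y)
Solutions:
 f(y) = C1/cos(y)^(7/2)


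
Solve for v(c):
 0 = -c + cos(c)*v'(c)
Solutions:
 v(c) = C1 + Integral(c/cos(c), c)


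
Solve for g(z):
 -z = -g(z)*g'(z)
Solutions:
 g(z) = -sqrt(C1 + z^2)
 g(z) = sqrt(C1 + z^2)


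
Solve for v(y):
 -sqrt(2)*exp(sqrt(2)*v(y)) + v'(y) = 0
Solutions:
 v(y) = sqrt(2)*(2*log(-1/(C1 + sqrt(2)*y)) - log(2))/4


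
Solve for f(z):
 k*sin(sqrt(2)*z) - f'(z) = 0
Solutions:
 f(z) = C1 - sqrt(2)*k*cos(sqrt(2)*z)/2


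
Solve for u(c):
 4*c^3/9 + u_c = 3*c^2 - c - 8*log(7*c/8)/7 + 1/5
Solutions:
 u(c) = C1 - c^4/9 + c^3 - c^2/2 - 8*c*log(c)/7 - 8*c*log(7)/7 + 47*c/35 + 24*c*log(2)/7


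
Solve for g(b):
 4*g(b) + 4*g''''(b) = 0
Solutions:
 g(b) = (C1*sin(sqrt(2)*b/2) + C2*cos(sqrt(2)*b/2))*exp(-sqrt(2)*b/2) + (C3*sin(sqrt(2)*b/2) + C4*cos(sqrt(2)*b/2))*exp(sqrt(2)*b/2)


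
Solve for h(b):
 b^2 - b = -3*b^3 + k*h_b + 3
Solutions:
 h(b) = C1 + 3*b^4/(4*k) + b^3/(3*k) - b^2/(2*k) - 3*b/k


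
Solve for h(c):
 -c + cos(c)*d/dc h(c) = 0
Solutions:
 h(c) = C1 + Integral(c/cos(c), c)


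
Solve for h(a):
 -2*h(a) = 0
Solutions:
 h(a) = 0


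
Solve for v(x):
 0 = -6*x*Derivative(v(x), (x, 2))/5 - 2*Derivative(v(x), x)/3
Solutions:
 v(x) = C1 + C2*x^(4/9)


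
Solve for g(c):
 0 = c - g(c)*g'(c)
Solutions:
 g(c) = -sqrt(C1 + c^2)
 g(c) = sqrt(C1 + c^2)


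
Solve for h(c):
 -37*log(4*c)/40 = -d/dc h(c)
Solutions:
 h(c) = C1 + 37*c*log(c)/40 - 37*c/40 + 37*c*log(2)/20


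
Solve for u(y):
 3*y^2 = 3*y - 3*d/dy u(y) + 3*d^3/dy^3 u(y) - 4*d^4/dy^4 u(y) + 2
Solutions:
 u(y) = C1 + C2*exp(y*((4*sqrt(33) + 23)^(-1/3) + 2 + (4*sqrt(33) + 23)^(1/3))/8)*sin(sqrt(3)*y*(-(4*sqrt(33) + 23)^(1/3) + (4*sqrt(33) + 23)^(-1/3))/8) + C3*exp(y*((4*sqrt(33) + 23)^(-1/3) + 2 + (4*sqrt(33) + 23)^(1/3))/8)*cos(sqrt(3)*y*(-(4*sqrt(33) + 23)^(1/3) + (4*sqrt(33) + 23)^(-1/3))/8) + C4*exp(y*(-(4*sqrt(33) + 23)^(1/3) - 1/(4*sqrt(33) + 23)^(1/3) + 1)/4) - y^3/3 + y^2/2 - 4*y/3


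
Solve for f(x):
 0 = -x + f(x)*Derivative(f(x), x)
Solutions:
 f(x) = -sqrt(C1 + x^2)
 f(x) = sqrt(C1 + x^2)


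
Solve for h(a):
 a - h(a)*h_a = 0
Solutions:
 h(a) = -sqrt(C1 + a^2)
 h(a) = sqrt(C1 + a^2)


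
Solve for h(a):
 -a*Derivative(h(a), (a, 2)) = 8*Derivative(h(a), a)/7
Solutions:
 h(a) = C1 + C2/a^(1/7)


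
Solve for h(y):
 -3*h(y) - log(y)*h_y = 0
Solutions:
 h(y) = C1*exp(-3*li(y))


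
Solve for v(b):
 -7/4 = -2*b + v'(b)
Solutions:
 v(b) = C1 + b^2 - 7*b/4


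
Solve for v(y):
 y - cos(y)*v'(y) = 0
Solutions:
 v(y) = C1 + Integral(y/cos(y), y)


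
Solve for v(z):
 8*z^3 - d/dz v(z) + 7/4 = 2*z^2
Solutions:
 v(z) = C1 + 2*z^4 - 2*z^3/3 + 7*z/4


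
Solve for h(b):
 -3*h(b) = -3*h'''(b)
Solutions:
 h(b) = C3*exp(b) + (C1*sin(sqrt(3)*b/2) + C2*cos(sqrt(3)*b/2))*exp(-b/2)


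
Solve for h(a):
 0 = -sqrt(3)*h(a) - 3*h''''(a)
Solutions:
 h(a) = (C1*sin(sqrt(2)*3^(7/8)*a/6) + C2*cos(sqrt(2)*3^(7/8)*a/6))*exp(-sqrt(2)*3^(7/8)*a/6) + (C3*sin(sqrt(2)*3^(7/8)*a/6) + C4*cos(sqrt(2)*3^(7/8)*a/6))*exp(sqrt(2)*3^(7/8)*a/6)


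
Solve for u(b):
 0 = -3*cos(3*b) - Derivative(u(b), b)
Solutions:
 u(b) = C1 - sin(3*b)


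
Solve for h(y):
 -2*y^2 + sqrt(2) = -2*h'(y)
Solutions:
 h(y) = C1 + y^3/3 - sqrt(2)*y/2


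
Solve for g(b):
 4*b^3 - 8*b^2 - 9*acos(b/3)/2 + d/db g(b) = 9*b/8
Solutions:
 g(b) = C1 - b^4 + 8*b^3/3 + 9*b^2/16 + 9*b*acos(b/3)/2 - 9*sqrt(9 - b^2)/2


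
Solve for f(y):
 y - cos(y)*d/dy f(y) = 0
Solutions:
 f(y) = C1 + Integral(y/cos(y), y)


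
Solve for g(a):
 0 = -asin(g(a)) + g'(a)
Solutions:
 Integral(1/asin(_y), (_y, g(a))) = C1 + a


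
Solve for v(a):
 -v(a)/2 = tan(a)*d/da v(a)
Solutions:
 v(a) = C1/sqrt(sin(a))


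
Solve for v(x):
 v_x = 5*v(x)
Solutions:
 v(x) = C1*exp(5*x)


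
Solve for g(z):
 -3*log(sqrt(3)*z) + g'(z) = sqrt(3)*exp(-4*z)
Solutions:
 g(z) = C1 + 3*z*log(z) + z*(-3 + 3*log(3)/2) - sqrt(3)*exp(-4*z)/4


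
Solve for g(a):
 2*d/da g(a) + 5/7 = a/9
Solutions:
 g(a) = C1 + a^2/36 - 5*a/14


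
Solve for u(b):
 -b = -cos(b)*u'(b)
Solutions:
 u(b) = C1 + Integral(b/cos(b), b)


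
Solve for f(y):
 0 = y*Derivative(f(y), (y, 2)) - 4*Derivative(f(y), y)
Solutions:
 f(y) = C1 + C2*y^5


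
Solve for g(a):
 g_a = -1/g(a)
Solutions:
 g(a) = -sqrt(C1 - 2*a)
 g(a) = sqrt(C1 - 2*a)


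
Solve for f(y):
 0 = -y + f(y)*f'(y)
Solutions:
 f(y) = -sqrt(C1 + y^2)
 f(y) = sqrt(C1 + y^2)


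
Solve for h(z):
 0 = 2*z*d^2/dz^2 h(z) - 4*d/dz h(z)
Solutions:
 h(z) = C1 + C2*z^3


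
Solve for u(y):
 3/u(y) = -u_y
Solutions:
 u(y) = -sqrt(C1 - 6*y)
 u(y) = sqrt(C1 - 6*y)


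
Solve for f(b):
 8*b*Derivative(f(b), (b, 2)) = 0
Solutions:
 f(b) = C1 + C2*b


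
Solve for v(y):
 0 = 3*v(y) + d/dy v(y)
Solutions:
 v(y) = C1*exp(-3*y)


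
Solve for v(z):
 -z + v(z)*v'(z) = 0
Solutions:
 v(z) = -sqrt(C1 + z^2)
 v(z) = sqrt(C1 + z^2)


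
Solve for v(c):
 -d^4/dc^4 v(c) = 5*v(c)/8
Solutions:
 v(c) = (C1*sin(2^(3/4)*5^(1/4)*c/4) + C2*cos(2^(3/4)*5^(1/4)*c/4))*exp(-2^(3/4)*5^(1/4)*c/4) + (C3*sin(2^(3/4)*5^(1/4)*c/4) + C4*cos(2^(3/4)*5^(1/4)*c/4))*exp(2^(3/4)*5^(1/4)*c/4)


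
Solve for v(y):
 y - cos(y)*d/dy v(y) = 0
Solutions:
 v(y) = C1 + Integral(y/cos(y), y)


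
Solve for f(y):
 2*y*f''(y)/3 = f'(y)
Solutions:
 f(y) = C1 + C2*y^(5/2)


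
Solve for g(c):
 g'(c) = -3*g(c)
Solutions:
 g(c) = C1*exp(-3*c)


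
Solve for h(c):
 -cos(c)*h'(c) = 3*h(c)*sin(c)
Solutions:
 h(c) = C1*cos(c)^3


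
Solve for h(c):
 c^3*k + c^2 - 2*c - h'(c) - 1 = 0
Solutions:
 h(c) = C1 + c^4*k/4 + c^3/3 - c^2 - c


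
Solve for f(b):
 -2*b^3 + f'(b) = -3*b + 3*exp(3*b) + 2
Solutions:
 f(b) = C1 + b^4/2 - 3*b^2/2 + 2*b + exp(3*b)


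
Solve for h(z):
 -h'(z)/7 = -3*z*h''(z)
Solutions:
 h(z) = C1 + C2*z^(22/21)


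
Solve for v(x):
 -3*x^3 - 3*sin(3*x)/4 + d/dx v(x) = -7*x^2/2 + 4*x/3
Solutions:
 v(x) = C1 + 3*x^4/4 - 7*x^3/6 + 2*x^2/3 - cos(3*x)/4


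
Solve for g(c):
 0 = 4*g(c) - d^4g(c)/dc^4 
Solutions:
 g(c) = C1*exp(-sqrt(2)*c) + C2*exp(sqrt(2)*c) + C3*sin(sqrt(2)*c) + C4*cos(sqrt(2)*c)


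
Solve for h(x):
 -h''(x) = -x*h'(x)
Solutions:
 h(x) = C1 + C2*erfi(sqrt(2)*x/2)


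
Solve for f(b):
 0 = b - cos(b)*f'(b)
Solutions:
 f(b) = C1 + Integral(b/cos(b), b)


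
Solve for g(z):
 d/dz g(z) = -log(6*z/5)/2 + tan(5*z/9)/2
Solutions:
 g(z) = C1 - z*log(z)/2 - z*log(6) + z/2 + z*log(30)/2 - 9*log(cos(5*z/9))/10


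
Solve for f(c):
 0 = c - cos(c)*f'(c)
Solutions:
 f(c) = C1 + Integral(c/cos(c), c)


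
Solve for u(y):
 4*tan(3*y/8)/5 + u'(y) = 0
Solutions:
 u(y) = C1 + 32*log(cos(3*y/8))/15


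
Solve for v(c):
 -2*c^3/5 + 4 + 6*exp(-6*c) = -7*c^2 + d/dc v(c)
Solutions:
 v(c) = C1 - c^4/10 + 7*c^3/3 + 4*c - exp(-6*c)


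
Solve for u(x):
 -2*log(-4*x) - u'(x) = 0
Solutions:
 u(x) = C1 - 2*x*log(-x) + 2*x*(1 - 2*log(2))


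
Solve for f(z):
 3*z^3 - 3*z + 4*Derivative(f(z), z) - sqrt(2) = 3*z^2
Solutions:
 f(z) = C1 - 3*z^4/16 + z^3/4 + 3*z^2/8 + sqrt(2)*z/4


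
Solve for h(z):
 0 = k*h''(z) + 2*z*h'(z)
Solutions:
 h(z) = C1 + C2*sqrt(k)*erf(z*sqrt(1/k))


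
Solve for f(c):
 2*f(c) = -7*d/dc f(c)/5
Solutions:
 f(c) = C1*exp(-10*c/7)


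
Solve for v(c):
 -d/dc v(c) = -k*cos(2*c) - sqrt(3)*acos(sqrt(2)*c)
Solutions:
 v(c) = C1 + k*sin(2*c)/2 + sqrt(3)*(c*acos(sqrt(2)*c) - sqrt(2)*sqrt(1 - 2*c^2)/2)


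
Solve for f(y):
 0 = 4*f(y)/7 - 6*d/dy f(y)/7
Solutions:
 f(y) = C1*exp(2*y/3)


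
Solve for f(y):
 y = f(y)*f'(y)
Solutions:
 f(y) = -sqrt(C1 + y^2)
 f(y) = sqrt(C1 + y^2)


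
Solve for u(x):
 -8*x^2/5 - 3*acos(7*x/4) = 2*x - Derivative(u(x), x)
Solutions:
 u(x) = C1 + 8*x^3/15 + x^2 + 3*x*acos(7*x/4) - 3*sqrt(16 - 49*x^2)/7


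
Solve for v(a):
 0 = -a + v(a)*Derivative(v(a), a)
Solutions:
 v(a) = -sqrt(C1 + a^2)
 v(a) = sqrt(C1 + a^2)


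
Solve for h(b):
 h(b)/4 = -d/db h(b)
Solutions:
 h(b) = C1*exp(-b/4)


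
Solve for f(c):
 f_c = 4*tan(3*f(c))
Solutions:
 f(c) = -asin(C1*exp(12*c))/3 + pi/3
 f(c) = asin(C1*exp(12*c))/3


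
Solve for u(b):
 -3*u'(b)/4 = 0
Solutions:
 u(b) = C1


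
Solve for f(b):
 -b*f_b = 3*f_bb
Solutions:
 f(b) = C1 + C2*erf(sqrt(6)*b/6)


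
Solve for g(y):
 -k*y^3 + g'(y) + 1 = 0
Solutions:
 g(y) = C1 + k*y^4/4 - y


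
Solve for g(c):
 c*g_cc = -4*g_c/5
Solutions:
 g(c) = C1 + C2*c^(1/5)


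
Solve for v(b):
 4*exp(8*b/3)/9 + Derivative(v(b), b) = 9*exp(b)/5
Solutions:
 v(b) = C1 - exp(8*b/3)/6 + 9*exp(b)/5


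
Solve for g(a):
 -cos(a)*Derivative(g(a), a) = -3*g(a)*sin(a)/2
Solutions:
 g(a) = C1/cos(a)^(3/2)


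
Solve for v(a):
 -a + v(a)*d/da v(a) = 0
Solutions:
 v(a) = -sqrt(C1 + a^2)
 v(a) = sqrt(C1 + a^2)


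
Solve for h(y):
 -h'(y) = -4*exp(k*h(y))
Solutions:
 h(y) = Piecewise((log(-1/(C1*k + 4*k*y))/k, Ne(k, 0)), (nan, True))
 h(y) = Piecewise((C1 + 4*y, Eq(k, 0)), (nan, True))


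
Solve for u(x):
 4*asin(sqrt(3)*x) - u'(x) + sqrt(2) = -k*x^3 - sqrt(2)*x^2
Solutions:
 u(x) = C1 + k*x^4/4 + sqrt(2)*x^3/3 + 4*x*asin(sqrt(3)*x) + sqrt(2)*x + 4*sqrt(3)*sqrt(1 - 3*x^2)/3


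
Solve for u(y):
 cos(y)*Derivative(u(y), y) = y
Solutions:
 u(y) = C1 + Integral(y/cos(y), y)


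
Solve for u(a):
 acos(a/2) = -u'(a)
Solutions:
 u(a) = C1 - a*acos(a/2) + sqrt(4 - a^2)


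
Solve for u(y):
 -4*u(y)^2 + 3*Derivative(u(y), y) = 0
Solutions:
 u(y) = -3/(C1 + 4*y)


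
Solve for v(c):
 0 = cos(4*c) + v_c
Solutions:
 v(c) = C1 - sin(4*c)/4


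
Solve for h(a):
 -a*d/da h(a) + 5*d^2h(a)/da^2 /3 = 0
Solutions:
 h(a) = C1 + C2*erfi(sqrt(30)*a/10)


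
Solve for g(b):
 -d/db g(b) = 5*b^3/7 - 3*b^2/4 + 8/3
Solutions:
 g(b) = C1 - 5*b^4/28 + b^3/4 - 8*b/3


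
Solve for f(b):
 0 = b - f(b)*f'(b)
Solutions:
 f(b) = -sqrt(C1 + b^2)
 f(b) = sqrt(C1 + b^2)


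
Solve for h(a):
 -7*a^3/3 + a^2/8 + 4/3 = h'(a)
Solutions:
 h(a) = C1 - 7*a^4/12 + a^3/24 + 4*a/3


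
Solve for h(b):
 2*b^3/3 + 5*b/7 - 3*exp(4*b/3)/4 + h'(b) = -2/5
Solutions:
 h(b) = C1 - b^4/6 - 5*b^2/14 - 2*b/5 + 9*exp(4*b/3)/16


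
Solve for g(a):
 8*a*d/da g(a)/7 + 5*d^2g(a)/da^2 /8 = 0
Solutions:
 g(a) = C1 + C2*erf(4*sqrt(70)*a/35)


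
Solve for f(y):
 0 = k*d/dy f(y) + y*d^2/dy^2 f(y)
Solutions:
 f(y) = C1 + y^(1 - re(k))*(C2*sin(log(y)*Abs(im(k))) + C3*cos(log(y)*im(k)))


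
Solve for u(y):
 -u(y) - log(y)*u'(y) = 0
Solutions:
 u(y) = C1*exp(-li(y))


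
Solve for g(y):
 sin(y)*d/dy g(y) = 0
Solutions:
 g(y) = C1


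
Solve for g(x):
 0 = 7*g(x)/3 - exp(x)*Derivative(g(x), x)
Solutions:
 g(x) = C1*exp(-7*exp(-x)/3)


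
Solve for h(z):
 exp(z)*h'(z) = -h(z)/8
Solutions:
 h(z) = C1*exp(exp(-z)/8)


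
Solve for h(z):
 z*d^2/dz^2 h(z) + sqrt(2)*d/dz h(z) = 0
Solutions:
 h(z) = C1 + C2*z^(1 - sqrt(2))


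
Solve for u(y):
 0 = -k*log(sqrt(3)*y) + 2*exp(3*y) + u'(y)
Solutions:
 u(y) = C1 + k*y*log(y) + k*y*(-1 + log(3)/2) - 2*exp(3*y)/3


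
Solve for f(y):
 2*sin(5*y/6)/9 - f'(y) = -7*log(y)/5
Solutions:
 f(y) = C1 + 7*y*log(y)/5 - 7*y/5 - 4*cos(5*y/6)/15


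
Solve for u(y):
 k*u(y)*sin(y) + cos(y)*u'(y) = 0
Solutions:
 u(y) = C1*exp(k*log(cos(y)))


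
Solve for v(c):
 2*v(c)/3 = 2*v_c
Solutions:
 v(c) = C1*exp(c/3)


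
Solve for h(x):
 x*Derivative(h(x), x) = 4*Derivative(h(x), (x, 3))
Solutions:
 h(x) = C1 + Integral(C2*airyai(2^(1/3)*x/2) + C3*airybi(2^(1/3)*x/2), x)


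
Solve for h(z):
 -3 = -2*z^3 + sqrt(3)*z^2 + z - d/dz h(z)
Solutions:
 h(z) = C1 - z^4/2 + sqrt(3)*z^3/3 + z^2/2 + 3*z


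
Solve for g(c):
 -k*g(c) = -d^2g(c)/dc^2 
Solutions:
 g(c) = C1*exp(-c*sqrt(k)) + C2*exp(c*sqrt(k))


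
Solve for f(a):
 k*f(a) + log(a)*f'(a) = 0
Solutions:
 f(a) = C1*exp(-k*li(a))


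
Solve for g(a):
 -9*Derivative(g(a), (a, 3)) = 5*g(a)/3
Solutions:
 g(a) = C3*exp(-5^(1/3)*a/3) + (C1*sin(sqrt(3)*5^(1/3)*a/6) + C2*cos(sqrt(3)*5^(1/3)*a/6))*exp(5^(1/3)*a/6)


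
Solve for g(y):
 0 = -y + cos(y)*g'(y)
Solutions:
 g(y) = C1 + Integral(y/cos(y), y)


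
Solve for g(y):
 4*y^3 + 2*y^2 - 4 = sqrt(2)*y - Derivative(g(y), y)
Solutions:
 g(y) = C1 - y^4 - 2*y^3/3 + sqrt(2)*y^2/2 + 4*y


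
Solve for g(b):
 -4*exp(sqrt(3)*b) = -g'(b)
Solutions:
 g(b) = C1 + 4*sqrt(3)*exp(sqrt(3)*b)/3


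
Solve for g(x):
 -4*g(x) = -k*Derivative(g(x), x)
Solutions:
 g(x) = C1*exp(4*x/k)


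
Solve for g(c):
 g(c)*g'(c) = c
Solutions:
 g(c) = -sqrt(C1 + c^2)
 g(c) = sqrt(C1 + c^2)


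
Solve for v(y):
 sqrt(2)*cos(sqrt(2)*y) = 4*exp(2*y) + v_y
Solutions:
 v(y) = C1 - 2*exp(2*y) + sin(sqrt(2)*y)


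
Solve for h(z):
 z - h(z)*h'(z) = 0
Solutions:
 h(z) = -sqrt(C1 + z^2)
 h(z) = sqrt(C1 + z^2)


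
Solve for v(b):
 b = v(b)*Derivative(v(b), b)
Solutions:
 v(b) = -sqrt(C1 + b^2)
 v(b) = sqrt(C1 + b^2)


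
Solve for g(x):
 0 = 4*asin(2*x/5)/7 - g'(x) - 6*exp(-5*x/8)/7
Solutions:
 g(x) = C1 + 4*x*asin(2*x/5)/7 + 2*sqrt(25 - 4*x^2)/7 + 48*exp(-5*x/8)/35


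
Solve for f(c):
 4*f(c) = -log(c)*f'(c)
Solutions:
 f(c) = C1*exp(-4*li(c))


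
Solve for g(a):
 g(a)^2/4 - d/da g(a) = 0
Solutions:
 g(a) = -4/(C1 + a)


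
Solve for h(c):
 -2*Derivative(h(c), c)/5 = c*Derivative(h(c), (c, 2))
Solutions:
 h(c) = C1 + C2*c^(3/5)


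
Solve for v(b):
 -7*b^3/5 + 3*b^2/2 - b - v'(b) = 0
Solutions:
 v(b) = C1 - 7*b^4/20 + b^3/2 - b^2/2


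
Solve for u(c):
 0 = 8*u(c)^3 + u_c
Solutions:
 u(c) = -sqrt(2)*sqrt(-1/(C1 - 8*c))/2
 u(c) = sqrt(2)*sqrt(-1/(C1 - 8*c))/2


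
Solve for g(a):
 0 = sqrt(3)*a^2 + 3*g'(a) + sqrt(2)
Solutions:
 g(a) = C1 - sqrt(3)*a^3/9 - sqrt(2)*a/3


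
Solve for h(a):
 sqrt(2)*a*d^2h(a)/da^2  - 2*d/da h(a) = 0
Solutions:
 h(a) = C1 + C2*a^(1 + sqrt(2))


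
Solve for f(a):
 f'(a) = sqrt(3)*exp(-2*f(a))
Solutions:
 f(a) = log(-sqrt(C1 + 2*sqrt(3)*a))
 f(a) = log(C1 + 2*sqrt(3)*a)/2


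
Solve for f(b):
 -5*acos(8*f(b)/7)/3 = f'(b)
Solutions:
 Integral(1/acos(8*_y/7), (_y, f(b))) = C1 - 5*b/3


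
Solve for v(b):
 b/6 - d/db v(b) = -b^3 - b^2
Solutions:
 v(b) = C1 + b^4/4 + b^3/3 + b^2/12


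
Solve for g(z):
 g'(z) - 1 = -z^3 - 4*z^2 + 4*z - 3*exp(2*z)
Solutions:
 g(z) = C1 - z^4/4 - 4*z^3/3 + 2*z^2 + z - 3*exp(2*z)/2


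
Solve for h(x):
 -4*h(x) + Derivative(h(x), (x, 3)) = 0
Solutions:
 h(x) = C3*exp(2^(2/3)*x) + (C1*sin(2^(2/3)*sqrt(3)*x/2) + C2*cos(2^(2/3)*sqrt(3)*x/2))*exp(-2^(2/3)*x/2)


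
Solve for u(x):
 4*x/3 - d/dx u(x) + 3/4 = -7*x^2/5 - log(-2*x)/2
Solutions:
 u(x) = C1 + 7*x^3/15 + 2*x^2/3 + x*log(-x)/2 + x*(1 + 2*log(2))/4


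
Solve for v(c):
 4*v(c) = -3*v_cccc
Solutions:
 v(c) = (C1*sin(3^(3/4)*c/3) + C2*cos(3^(3/4)*c/3))*exp(-3^(3/4)*c/3) + (C3*sin(3^(3/4)*c/3) + C4*cos(3^(3/4)*c/3))*exp(3^(3/4)*c/3)


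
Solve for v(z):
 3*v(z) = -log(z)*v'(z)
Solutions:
 v(z) = C1*exp(-3*li(z))


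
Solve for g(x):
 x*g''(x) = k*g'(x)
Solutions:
 g(x) = C1 + x^(re(k) + 1)*(C2*sin(log(x)*Abs(im(k))) + C3*cos(log(x)*im(k)))


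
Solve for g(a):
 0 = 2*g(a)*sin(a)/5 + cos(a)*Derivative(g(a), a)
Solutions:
 g(a) = C1*cos(a)^(2/5)


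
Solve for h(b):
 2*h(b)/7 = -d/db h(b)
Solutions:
 h(b) = C1*exp(-2*b/7)


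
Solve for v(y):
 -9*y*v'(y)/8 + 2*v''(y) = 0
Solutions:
 v(y) = C1 + C2*erfi(3*sqrt(2)*y/8)


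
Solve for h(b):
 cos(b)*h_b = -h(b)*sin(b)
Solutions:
 h(b) = C1*cos(b)


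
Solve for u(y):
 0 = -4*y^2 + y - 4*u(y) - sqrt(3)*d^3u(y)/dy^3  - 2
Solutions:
 u(y) = C3*exp(-2^(2/3)*3^(5/6)*y/3) - y^2 + y/4 + (C1*sin(2^(2/3)*3^(1/3)*y/2) + C2*cos(2^(2/3)*3^(1/3)*y/2))*exp(2^(2/3)*3^(5/6)*y/6) - 1/2


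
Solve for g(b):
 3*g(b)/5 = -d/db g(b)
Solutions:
 g(b) = C1*exp(-3*b/5)


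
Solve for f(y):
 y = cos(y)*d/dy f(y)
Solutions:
 f(y) = C1 + Integral(y/cos(y), y)


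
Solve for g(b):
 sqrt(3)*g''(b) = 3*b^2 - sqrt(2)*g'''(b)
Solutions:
 g(b) = C1 + C2*b + C3*exp(-sqrt(6)*b/2) + sqrt(3)*b^4/12 - sqrt(2)*b^3/3 + 2*sqrt(3)*b^2/3


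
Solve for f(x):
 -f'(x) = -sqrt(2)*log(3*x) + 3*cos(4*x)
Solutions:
 f(x) = C1 + sqrt(2)*x*(log(x) - 1) + sqrt(2)*x*log(3) - 3*sin(4*x)/4


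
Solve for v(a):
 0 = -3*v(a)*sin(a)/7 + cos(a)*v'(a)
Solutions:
 v(a) = C1/cos(a)^(3/7)


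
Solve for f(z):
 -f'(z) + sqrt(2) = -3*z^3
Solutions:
 f(z) = C1 + 3*z^4/4 + sqrt(2)*z


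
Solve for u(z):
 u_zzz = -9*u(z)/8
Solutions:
 u(z) = C3*exp(-3^(2/3)*z/2) + (C1*sin(3*3^(1/6)*z/4) + C2*cos(3*3^(1/6)*z/4))*exp(3^(2/3)*z/4)


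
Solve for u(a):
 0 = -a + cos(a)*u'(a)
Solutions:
 u(a) = C1 + Integral(a/cos(a), a)


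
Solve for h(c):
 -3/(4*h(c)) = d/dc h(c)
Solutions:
 h(c) = -sqrt(C1 - 6*c)/2
 h(c) = sqrt(C1 - 6*c)/2


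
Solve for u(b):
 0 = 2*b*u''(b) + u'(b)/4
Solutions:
 u(b) = C1 + C2*b^(7/8)


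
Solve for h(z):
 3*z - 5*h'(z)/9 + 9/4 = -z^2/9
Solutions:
 h(z) = C1 + z^3/15 + 27*z^2/10 + 81*z/20


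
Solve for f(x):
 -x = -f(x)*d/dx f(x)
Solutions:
 f(x) = -sqrt(C1 + x^2)
 f(x) = sqrt(C1 + x^2)


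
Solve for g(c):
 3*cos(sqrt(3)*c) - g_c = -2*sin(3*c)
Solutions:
 g(c) = C1 + sqrt(3)*sin(sqrt(3)*c) - 2*cos(3*c)/3


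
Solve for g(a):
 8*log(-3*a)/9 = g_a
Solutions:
 g(a) = C1 + 8*a*log(-a)/9 + 8*a*(-1 + log(3))/9


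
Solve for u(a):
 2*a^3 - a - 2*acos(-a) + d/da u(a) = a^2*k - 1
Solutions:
 u(a) = C1 - a^4/2 + a^3*k/3 + a^2/2 + 2*a*acos(-a) - a + 2*sqrt(1 - a^2)


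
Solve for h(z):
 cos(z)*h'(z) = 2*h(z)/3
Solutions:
 h(z) = C1*(sin(z) + 1)^(1/3)/(sin(z) - 1)^(1/3)


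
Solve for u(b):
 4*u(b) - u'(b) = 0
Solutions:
 u(b) = C1*exp(4*b)


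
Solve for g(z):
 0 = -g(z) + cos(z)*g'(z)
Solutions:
 g(z) = C1*sqrt(sin(z) + 1)/sqrt(sin(z) - 1)


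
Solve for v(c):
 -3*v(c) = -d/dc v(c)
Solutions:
 v(c) = C1*exp(3*c)


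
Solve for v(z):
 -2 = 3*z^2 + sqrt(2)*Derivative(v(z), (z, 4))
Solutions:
 v(z) = C1 + C2*z + C3*z^2 + C4*z^3 - sqrt(2)*z^6/240 - sqrt(2)*z^4/24


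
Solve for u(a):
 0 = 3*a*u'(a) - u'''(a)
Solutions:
 u(a) = C1 + Integral(C2*airyai(3^(1/3)*a) + C3*airybi(3^(1/3)*a), a)


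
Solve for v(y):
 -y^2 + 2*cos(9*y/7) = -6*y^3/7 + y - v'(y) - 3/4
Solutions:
 v(y) = C1 - 3*y^4/14 + y^3/3 + y^2/2 - 3*y/4 - 14*sin(9*y/7)/9


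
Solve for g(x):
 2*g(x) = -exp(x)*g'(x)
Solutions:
 g(x) = C1*exp(2*exp(-x))


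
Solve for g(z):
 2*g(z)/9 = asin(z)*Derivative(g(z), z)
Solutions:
 g(z) = C1*exp(2*Integral(1/asin(z), z)/9)


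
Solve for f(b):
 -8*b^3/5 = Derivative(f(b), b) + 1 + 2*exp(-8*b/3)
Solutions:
 f(b) = C1 - 2*b^4/5 - b + 3*exp(-8*b/3)/4


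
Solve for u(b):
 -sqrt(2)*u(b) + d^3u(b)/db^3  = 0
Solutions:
 u(b) = C3*exp(2^(1/6)*b) + (C1*sin(2^(1/6)*sqrt(3)*b/2) + C2*cos(2^(1/6)*sqrt(3)*b/2))*exp(-2^(1/6)*b/2)


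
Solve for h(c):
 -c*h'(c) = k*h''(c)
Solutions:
 h(c) = C1 + C2*sqrt(k)*erf(sqrt(2)*c*sqrt(1/k)/2)


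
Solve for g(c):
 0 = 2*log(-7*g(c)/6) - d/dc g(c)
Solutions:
 -Integral(1/(log(-_y) - log(6) + log(7)), (_y, g(c)))/2 = C1 - c


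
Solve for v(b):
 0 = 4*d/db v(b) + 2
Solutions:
 v(b) = C1 - b/2


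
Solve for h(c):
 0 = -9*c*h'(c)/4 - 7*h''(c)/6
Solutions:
 h(c) = C1 + C2*erf(3*sqrt(21)*c/14)


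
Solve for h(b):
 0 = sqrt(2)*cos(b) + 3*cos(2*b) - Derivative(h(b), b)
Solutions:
 h(b) = C1 + sqrt(2)*sin(b) + 3*sin(2*b)/2


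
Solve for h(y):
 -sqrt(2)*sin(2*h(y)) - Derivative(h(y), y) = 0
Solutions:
 h(y) = pi - acos((-C1 - exp(4*sqrt(2)*y))/(C1 - exp(4*sqrt(2)*y)))/2
 h(y) = acos((-C1 - exp(4*sqrt(2)*y))/(C1 - exp(4*sqrt(2)*y)))/2


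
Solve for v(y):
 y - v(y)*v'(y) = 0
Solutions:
 v(y) = -sqrt(C1 + y^2)
 v(y) = sqrt(C1 + y^2)


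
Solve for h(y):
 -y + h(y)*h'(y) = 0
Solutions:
 h(y) = -sqrt(C1 + y^2)
 h(y) = sqrt(C1 + y^2)


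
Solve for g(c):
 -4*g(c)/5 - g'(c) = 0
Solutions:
 g(c) = C1*exp(-4*c/5)


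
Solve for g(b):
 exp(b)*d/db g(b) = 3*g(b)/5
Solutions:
 g(b) = C1*exp(-3*exp(-b)/5)


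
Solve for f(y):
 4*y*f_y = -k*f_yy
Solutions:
 f(y) = C1 + C2*sqrt(k)*erf(sqrt(2)*y*sqrt(1/k))


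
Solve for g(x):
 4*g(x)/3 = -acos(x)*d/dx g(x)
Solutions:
 g(x) = C1*exp(-4*Integral(1/acos(x), x)/3)


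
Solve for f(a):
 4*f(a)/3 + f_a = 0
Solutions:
 f(a) = C1*exp(-4*a/3)


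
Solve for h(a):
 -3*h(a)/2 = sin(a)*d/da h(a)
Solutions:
 h(a) = C1*(cos(a) + 1)^(3/4)/(cos(a) - 1)^(3/4)


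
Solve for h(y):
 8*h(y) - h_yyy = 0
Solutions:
 h(y) = C3*exp(2*y) + (C1*sin(sqrt(3)*y) + C2*cos(sqrt(3)*y))*exp(-y)


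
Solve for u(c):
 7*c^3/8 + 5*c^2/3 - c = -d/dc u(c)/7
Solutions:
 u(c) = C1 - 49*c^4/32 - 35*c^3/9 + 7*c^2/2


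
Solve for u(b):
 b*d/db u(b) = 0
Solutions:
 u(b) = C1


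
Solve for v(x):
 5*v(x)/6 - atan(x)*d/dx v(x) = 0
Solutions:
 v(x) = C1*exp(5*Integral(1/atan(x), x)/6)


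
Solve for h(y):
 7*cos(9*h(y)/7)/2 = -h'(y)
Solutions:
 7*y/2 - 7*log(sin(9*h(y)/7) - 1)/18 + 7*log(sin(9*h(y)/7) + 1)/18 = C1


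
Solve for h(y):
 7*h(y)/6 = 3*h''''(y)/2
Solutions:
 h(y) = C1*exp(-sqrt(3)*7^(1/4)*y/3) + C2*exp(sqrt(3)*7^(1/4)*y/3) + C3*sin(sqrt(3)*7^(1/4)*y/3) + C4*cos(sqrt(3)*7^(1/4)*y/3)


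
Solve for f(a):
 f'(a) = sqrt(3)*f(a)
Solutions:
 f(a) = C1*exp(sqrt(3)*a)


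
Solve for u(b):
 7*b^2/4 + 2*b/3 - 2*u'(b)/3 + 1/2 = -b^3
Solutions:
 u(b) = C1 + 3*b^4/8 + 7*b^3/8 + b^2/2 + 3*b/4


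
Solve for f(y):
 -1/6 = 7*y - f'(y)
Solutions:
 f(y) = C1 + 7*y^2/2 + y/6


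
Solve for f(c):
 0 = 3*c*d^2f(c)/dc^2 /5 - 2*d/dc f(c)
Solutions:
 f(c) = C1 + C2*c^(13/3)


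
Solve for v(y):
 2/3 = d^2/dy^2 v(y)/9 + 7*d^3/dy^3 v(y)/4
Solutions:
 v(y) = C1 + C2*y + C3*exp(-4*y/63) + 3*y^2


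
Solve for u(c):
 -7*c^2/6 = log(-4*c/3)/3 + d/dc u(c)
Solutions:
 u(c) = C1 - 7*c^3/18 - c*log(-c)/3 + c*(-log(2) + 1/3 + log(6)/3)
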